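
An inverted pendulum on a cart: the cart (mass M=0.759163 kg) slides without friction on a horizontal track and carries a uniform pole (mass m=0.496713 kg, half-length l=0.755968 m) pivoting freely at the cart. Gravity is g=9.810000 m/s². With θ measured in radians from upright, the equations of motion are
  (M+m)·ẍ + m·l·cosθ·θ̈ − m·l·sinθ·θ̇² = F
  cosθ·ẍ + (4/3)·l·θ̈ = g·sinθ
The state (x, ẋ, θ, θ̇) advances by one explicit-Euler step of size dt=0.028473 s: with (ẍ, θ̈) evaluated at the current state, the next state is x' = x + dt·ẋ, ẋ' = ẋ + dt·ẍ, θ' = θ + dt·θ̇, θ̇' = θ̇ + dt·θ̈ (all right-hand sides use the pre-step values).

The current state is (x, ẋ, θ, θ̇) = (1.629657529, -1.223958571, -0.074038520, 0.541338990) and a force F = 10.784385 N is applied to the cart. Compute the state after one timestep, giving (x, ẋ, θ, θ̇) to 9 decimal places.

(1.594807757, -0.868734577, -0.058624975, 0.169386358)

sinθ=-0.073970896, cosθ=0.997260401
temp = (F + m·l·θ̇²·sinθ)/(M+m) = (10.784385 + -0.008139701)/1.255876 = 8.580660272
θ̈ = (g·sinθ − cosθ·temp)/(l·(4/3 − m·cos²θ/(M+m))) = -13.063345350
ẍ = temp − m·l·θ̈·cosθ/(M+m) = 12.475819003
Euler: x'=1.629657529+0.028473·-1.223958571=1.594807757, ẋ'=-1.223958571+0.028473·12.475819003=-0.868734577
       θ'=-0.074038520+0.028473·0.541338990=-0.058624975, θ̇'=0.541338990+0.028473·-13.063345350=0.169386358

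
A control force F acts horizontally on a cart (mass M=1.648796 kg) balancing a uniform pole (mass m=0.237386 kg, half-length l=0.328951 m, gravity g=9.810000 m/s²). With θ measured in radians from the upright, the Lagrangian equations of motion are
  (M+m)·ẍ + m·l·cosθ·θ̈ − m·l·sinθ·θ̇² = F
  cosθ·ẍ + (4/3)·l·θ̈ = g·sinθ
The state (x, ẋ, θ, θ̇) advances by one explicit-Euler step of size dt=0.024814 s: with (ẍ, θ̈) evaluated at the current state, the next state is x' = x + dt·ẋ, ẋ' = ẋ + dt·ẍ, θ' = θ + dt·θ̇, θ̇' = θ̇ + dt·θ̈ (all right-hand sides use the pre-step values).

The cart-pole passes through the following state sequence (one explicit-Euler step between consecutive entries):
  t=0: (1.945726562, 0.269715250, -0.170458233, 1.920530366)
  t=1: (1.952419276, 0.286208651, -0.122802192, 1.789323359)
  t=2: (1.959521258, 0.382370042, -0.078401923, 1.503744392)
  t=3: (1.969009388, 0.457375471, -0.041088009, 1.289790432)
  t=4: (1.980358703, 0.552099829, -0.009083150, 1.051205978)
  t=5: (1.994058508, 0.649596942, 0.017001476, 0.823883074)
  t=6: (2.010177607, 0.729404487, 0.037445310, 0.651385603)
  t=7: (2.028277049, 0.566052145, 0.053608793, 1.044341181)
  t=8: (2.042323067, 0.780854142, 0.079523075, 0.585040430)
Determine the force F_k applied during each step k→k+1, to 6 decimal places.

step 0→1:
  ẍ = (ẋ'−ẋ)/dt = (0.286208651−0.269715250)/0.024814 = 0.664681
  θ̈ = (θ̇'−θ̇)/dt = (1.789323359−1.920530366)/0.024814 = -5.287620
  sinθ=-0.169634, cosθ=0.985507
  F = (M+m)·ẍ + m·l·cosθ·θ̈ − m·l·sinθ·θ̇² = 1.253710 + -0.406917 − -0.048859 = 0.895651
step 1→2:
  ẍ = (ẋ'−ẋ)/dt = (0.382370042−0.286208651)/0.024814 = 3.875288
  θ̈ = (θ̇'−θ̇)/dt = (1.503744392−1.789323359)/0.024814 = -11.508784
  sinθ=-0.122494, cosθ=0.992469
  F = (M+m)·ẍ + m·l·cosθ·θ̈ − m·l·sinθ·θ̇² = 7.309498 + -0.891934 − -0.030625 = 6.448189
step 2→3:
  ẍ = (ẋ'−ẋ)/dt = (0.457375471−0.382370042)/0.024814 = 3.022706
  θ̈ = (θ̇'−θ̇)/dt = (1.289790432−1.503744392)/0.024814 = -8.622308
  sinθ=-0.078322, cosθ=0.996928
  F = (M+m)·ẍ + m·l·cosθ·θ̈ − m·l·sinθ·θ̇² = 5.701374 + -0.671234 − -0.013830 = 5.043970
step 3→4:
  ẍ = (ẋ'−ẋ)/dt = (0.552099829−0.457375471)/0.024814 = 3.817376
  θ̈ = (θ̇'−θ̇)/dt = (1.051205978−1.289790432)/0.024814 = -9.614913
  sinθ=-0.041076, cosθ=0.999156
  F = (M+m)·ẍ + m·l·cosθ·θ̈ − m·l·sinθ·θ̇² = 7.200265 + -0.750179 − -0.005336 = 6.455422
step 4→5:
  ẍ = (ẋ'−ẋ)/dt = (0.649596942−0.552099829)/0.024814 = 3.929117
  θ̈ = (θ̇'−θ̇)/dt = (0.823883074−1.051205978)/0.024814 = -9.161075
  sinθ=-0.009083, cosθ=0.999959
  F = (M+m)·ẍ + m·l·cosθ·θ̈ − m·l·sinθ·θ̇² = 7.411030 + -0.715344 − -0.000784 = 6.696470
step 5→6:
  ẍ = (ẋ'−ẋ)/dt = (0.729404487−0.649596942)/0.024814 = 3.216231
  θ̈ = (θ̇'−θ̇)/dt = (0.651385603−0.823883074)/0.024814 = -6.951619
  sinθ=0.017001, cosθ=0.999855
  F = (M+m)·ẍ + m·l·cosθ·θ̈ − m·l·sinθ·θ̇² = 6.066396 + -0.542762 − 0.000901 = 5.522733
step 6→7:
  ẍ = (ẋ'−ẋ)/dt = (0.566052145−0.729404487)/0.024814 = -6.583072
  θ̈ = (θ̇'−θ̇)/dt = (1.044341181−0.651385603)/0.024814 = 15.836043
  sinθ=0.037437, cosθ=0.999299
  F = (M+m)·ẍ + m·l·cosθ·θ̈ − m·l·sinθ·θ̇² = -12.416871 + 1.235744 − 0.001240 = -11.182368
step 7→8:
  ẍ = (ẋ'−ẋ)/dt = (0.780854142−0.566052145)/0.024814 = 8.656484
  θ̈ = (θ̇'−θ̇)/dt = (0.585040430−1.044341181)/0.024814 = -18.509743
  sinθ=0.053583, cosθ=0.998563
  F = (M+m)·ẍ + m·l·cosθ·θ̈ − m·l·sinθ·θ̇² = 16.327705 + -1.443319 − 0.004564 = 14.879822

F_0 = 0.895651 N
F_1 = 6.448189 N
F_2 = 5.043970 N
F_3 = 6.455422 N
F_4 = 6.696470 N
F_5 = 5.522733 N
F_6 = -11.182368 N
F_7 = 14.879822 N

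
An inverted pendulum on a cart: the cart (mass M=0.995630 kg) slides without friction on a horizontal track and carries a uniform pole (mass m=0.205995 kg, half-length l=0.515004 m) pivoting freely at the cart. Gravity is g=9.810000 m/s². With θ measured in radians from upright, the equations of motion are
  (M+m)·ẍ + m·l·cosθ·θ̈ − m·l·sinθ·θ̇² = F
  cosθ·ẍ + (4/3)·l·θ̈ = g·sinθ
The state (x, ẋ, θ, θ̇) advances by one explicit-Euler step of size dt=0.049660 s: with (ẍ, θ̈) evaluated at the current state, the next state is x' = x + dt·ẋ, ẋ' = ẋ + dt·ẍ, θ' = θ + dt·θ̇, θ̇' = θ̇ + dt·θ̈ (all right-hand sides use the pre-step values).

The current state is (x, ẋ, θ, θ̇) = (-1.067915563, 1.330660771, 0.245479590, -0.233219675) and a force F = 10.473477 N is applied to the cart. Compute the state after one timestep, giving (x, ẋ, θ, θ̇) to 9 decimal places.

sinθ=0.243021565, cosθ=0.970020886
temp = (F + m·l·θ̇²·sinθ)/(M+m) = (10.473477 + 0.001402305)/1.201625 = 8.717261463
θ̈ = (g·sinθ − cosθ·temp)/(l·(4/3 − m·cos²θ/(M+m))) = -10.059468773
ẍ = temp − m·l·θ̈·cosθ/(M+m) = 9.578759829
Euler: x'=-1.067915563+0.049660·1.330660771=-1.001834949, ẋ'=1.330660771+0.049660·9.578759829=1.806341984
       θ'=0.245479590+0.049660·-0.233219675=0.233897901, θ̇'=-0.233219675+0.049660·-10.059468773=-0.732772894

(-1.001834949, 1.806341984, 0.233897901, -0.732772894)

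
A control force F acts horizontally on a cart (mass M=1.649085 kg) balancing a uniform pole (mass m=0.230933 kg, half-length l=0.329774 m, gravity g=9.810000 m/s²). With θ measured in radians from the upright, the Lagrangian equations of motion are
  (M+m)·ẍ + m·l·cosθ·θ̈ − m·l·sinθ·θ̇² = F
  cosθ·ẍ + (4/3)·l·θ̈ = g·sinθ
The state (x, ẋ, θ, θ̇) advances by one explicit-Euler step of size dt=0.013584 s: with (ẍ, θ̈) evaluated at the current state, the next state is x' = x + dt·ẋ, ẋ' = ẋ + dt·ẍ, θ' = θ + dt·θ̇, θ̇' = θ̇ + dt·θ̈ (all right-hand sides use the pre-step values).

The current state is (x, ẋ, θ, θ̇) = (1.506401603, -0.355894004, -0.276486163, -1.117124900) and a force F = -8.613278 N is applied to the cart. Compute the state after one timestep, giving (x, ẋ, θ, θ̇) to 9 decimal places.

(1.501567139, -0.420610213, -0.291661188, -1.058262596)

sinθ=-0.272976957, cosθ=0.962020572
temp = (F + m·l·θ̇²·sinθ)/(M+m) = (-8.613278 + -0.025943697)/1.880018 = -4.595286692
θ̈ = (g·sinθ − cosθ·temp)/(l·(4/3 − m·cos²θ/(M+m))) = 4.333208510
ẍ = temp − m·l·θ̈·cosθ/(M+m) = -4.764149633
Euler: x'=1.506401603+0.013584·-0.355894004=1.501567139, ẋ'=-0.355894004+0.013584·-4.764149633=-0.420610213
       θ'=-0.276486163+0.013584·-1.117124900=-0.291661188, θ̇'=-1.117124900+0.013584·4.333208510=-1.058262596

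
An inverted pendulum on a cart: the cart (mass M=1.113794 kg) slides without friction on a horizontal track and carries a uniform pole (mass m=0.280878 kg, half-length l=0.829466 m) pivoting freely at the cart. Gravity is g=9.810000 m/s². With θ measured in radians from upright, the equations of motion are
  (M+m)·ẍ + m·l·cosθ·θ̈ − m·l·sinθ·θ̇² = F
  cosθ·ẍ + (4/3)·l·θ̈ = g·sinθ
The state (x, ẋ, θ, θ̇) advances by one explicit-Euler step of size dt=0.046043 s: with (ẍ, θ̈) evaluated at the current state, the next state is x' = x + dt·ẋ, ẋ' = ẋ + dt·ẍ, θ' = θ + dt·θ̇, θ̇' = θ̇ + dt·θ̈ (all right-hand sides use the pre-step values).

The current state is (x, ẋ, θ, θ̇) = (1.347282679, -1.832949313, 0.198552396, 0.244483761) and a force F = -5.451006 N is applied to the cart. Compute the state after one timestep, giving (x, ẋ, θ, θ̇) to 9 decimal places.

(1.262888194, -2.058793760, 0.209809162, 0.525238238)

sinθ=0.197250375, cosθ=0.980353145
temp = (F + m·l·θ̇²·sinθ)/(M+m) = (-5.451006 + 0.002746845)/1.394672 = -3.906480631
θ̈ = (g·sinθ − cosθ·temp)/(l·(4/3 − m·cos²θ/(M+m))) = 6.097658212
ẍ = temp − m·l·θ̈·cosθ/(M+m) = -4.905076707
Euler: x'=1.347282679+0.046043·-1.832949313=1.262888194, ẋ'=-1.832949313+0.046043·-4.905076707=-2.058793760
       θ'=0.198552396+0.046043·0.244483761=0.209809162, θ̇'=0.244483761+0.046043·6.097658212=0.525238238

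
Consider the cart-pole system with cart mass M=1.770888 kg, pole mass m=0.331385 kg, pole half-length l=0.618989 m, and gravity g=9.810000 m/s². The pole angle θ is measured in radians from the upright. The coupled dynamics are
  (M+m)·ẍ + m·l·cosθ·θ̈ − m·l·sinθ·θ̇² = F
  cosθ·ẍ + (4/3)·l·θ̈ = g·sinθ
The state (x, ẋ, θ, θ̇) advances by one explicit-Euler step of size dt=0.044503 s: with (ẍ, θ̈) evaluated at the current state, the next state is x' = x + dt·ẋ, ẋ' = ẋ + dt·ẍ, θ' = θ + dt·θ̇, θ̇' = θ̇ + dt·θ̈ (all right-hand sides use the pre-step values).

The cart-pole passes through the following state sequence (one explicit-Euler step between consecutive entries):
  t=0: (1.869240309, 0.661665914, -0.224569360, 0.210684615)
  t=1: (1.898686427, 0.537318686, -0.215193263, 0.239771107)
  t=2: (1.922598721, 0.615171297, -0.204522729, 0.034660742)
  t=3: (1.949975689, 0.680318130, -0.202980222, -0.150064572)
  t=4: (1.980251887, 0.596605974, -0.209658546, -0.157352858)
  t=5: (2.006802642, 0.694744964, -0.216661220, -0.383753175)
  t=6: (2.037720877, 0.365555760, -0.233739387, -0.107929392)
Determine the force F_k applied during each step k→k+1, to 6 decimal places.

step 0→1:
  ẍ = (ẋ'−ẋ)/dt = (0.537318686−0.661665914)/0.044503 = -2.794131
  θ̈ = (θ̇'−θ̇)/dt = (0.239771107−0.210684615)/0.044503 = 0.653585
  sinθ=-0.222687, cosθ=0.974890
  F = (M+m)·ẍ + m·l·cosθ·θ̈ − m·l·sinθ·θ̇² = -5.874027 + 0.130699 − -0.002028 = -5.741300
step 1→2:
  ẍ = (ẋ'−ẋ)/dt = (0.615171297−0.537318686)/0.044503 = 1.749379
  θ̈ = (θ̇'−θ̇)/dt = (0.034660742−0.239771107)/0.044503 = -4.608911
  sinθ=-0.213536, cosθ=0.976935
  F = (M+m)·ẍ + m·l·cosθ·θ̈ − m·l·sinθ·θ̇² = 3.677672 + -0.923591 − -0.002518 = 2.756599
step 2→3:
  ẍ = (ẋ'−ẋ)/dt = (0.680318130−0.615171297)/0.044503 = 1.463875
  θ̈ = (θ̇'−θ̇)/dt = (-0.150064572−0.034660742)/0.044503 = -4.150851
  sinθ=-0.203100, cosθ=0.979158
  F = (M+m)·ẍ + m·l·cosθ·θ̈ − m·l·sinθ·θ̇² = 3.077465 + -0.833692 − -0.000050 = 2.243823
step 3→4:
  ẍ = (ẋ'−ẋ)/dt = (0.596605974−0.680318130)/0.044503 = -1.881045
  θ̈ = (θ̇'−θ̇)/dt = (-0.157352858−-0.150064572)/0.044503 = -0.163771
  sinθ=-0.201589, cosθ=0.979470
  F = (M+m)·ẍ + m·l·cosθ·θ̈ − m·l·sinθ·θ̇² = -3.954471 + -0.032904 − -0.000931 = -3.986443
step 4→5:
  ẍ = (ẋ'−ẋ)/dt = (0.694744964−0.596605974)/0.044503 = 2.205222
  θ̈ = (θ̇'−θ̇)/dt = (-0.383753175−-0.157352858)/0.044503 = -5.087305
  sinθ=-0.208126, cosθ=0.978102
  F = (M+m)·ẍ + m·l·cosθ·θ̈ − m·l·sinθ·θ̇² = 4.635978 + -1.020675 − -0.001057 = 3.616360
step 5→6:
  ẍ = (ẋ'−ẋ)/dt = (0.365555760−0.694744964)/0.044503 = -7.397012
  θ̈ = (θ̇'−θ̇)/dt = (-0.107929392−-0.383753175)/0.044503 = 6.197869
  sinθ=-0.214970, cosθ=0.976621
  F = (M+m)·ẍ + m·l·cosθ·θ̈ − m·l·sinθ·θ̇² = -15.550538 + 1.241607 − -0.006494 = -14.302437

F_0 = -5.741300 N
F_1 = 2.756599 N
F_2 = 2.243823 N
F_3 = -3.986443 N
F_4 = 3.616360 N
F_5 = -14.302437 N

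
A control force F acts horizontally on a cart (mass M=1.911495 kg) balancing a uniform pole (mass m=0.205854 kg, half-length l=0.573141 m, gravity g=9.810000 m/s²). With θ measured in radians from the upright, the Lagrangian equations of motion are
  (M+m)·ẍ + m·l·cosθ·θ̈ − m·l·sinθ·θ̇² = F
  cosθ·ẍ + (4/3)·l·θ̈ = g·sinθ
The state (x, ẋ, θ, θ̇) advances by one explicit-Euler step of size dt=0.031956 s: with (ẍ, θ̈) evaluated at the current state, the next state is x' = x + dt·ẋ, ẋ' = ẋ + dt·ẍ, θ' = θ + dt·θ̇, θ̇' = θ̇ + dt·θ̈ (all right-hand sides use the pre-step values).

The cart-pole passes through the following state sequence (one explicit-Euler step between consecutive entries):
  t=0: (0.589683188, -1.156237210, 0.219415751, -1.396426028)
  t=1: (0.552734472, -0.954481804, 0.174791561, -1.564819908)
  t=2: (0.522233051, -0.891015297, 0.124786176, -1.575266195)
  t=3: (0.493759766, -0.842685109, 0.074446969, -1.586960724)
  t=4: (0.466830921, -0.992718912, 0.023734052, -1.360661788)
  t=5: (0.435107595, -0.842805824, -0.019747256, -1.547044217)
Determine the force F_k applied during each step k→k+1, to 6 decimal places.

step 0→1:
  ẍ = (ẋ'−ẋ)/dt = (-0.954481804−-1.156237210)/0.031956 = 6.313538
  θ̈ = (θ̇'−θ̇)/dt = (-1.564819908−-1.396426028)/0.031956 = -5.269554
  sinθ=0.217659, cosθ=0.976025
  F = (M+m)·ẍ + m·l·cosθ·θ̈ − m·l·sinθ·θ̇² = 13.367962 + -0.606814 − 0.050077 = 12.711072
step 1→2:
  ẍ = (ẋ'−ẋ)/dt = (-0.891015297−-0.954481804)/0.031956 = 1.986059
  θ̈ = (θ̇'−θ̇)/dt = (-1.575266195−-1.564819908)/0.031956 = -0.326896
  sinθ=0.173903, cosθ=0.984763
  F = (M+m)·ẍ + m·l·cosθ·θ̈ − m·l·sinθ·θ̇² = 4.205180 + -0.037981 − 0.050241 = 4.116959
step 2→3:
  ẍ = (ẋ'−ẋ)/dt = (-0.842685109−-0.891015297)/0.031956 = 1.512398
  θ̈ = (θ̇'−θ̇)/dt = (-1.586960724−-1.575266195)/0.031956 = -0.365957
  sinθ=0.124463, cosθ=0.992224
  F = (M+m)·ẍ + m·l·cosθ·θ̈ − m·l·sinθ·θ̇² = 3.202274 + -0.042841 − 0.036439 = 3.122994
step 3→4:
  ẍ = (ẋ'−ẋ)/dt = (-0.992718912−-0.842685109)/0.031956 = -4.695012
  θ̈ = (θ̇'−θ̇)/dt = (-1.360661788−-1.586960724)/0.031956 = 7.081579
  sinθ=0.074378, cosθ=0.997230
  F = (M+m)·ẍ + m·l·cosθ·θ̈ − m·l·sinθ·θ̇² = -9.940979 + 0.833194 − 0.022100 = -9.129885
step 4→5:
  ẍ = (ẋ'−ẋ)/dt = (-0.842805824−-0.992718912)/0.031956 = 4.691234
  θ̈ = (θ̇'−θ̇)/dt = (-1.547044217−-1.360661788)/0.031956 = -5.832471
  sinθ=0.023732, cosθ=0.999718
  F = (M+m)·ẍ + m·l·cosθ·θ̈ − m·l·sinθ·θ̇² = 9.932981 + -0.687941 − 0.005184 = 9.239856

F_0 = 12.711072 N
F_1 = 4.116959 N
F_2 = 3.122994 N
F_3 = -9.129885 N
F_4 = 9.239856 N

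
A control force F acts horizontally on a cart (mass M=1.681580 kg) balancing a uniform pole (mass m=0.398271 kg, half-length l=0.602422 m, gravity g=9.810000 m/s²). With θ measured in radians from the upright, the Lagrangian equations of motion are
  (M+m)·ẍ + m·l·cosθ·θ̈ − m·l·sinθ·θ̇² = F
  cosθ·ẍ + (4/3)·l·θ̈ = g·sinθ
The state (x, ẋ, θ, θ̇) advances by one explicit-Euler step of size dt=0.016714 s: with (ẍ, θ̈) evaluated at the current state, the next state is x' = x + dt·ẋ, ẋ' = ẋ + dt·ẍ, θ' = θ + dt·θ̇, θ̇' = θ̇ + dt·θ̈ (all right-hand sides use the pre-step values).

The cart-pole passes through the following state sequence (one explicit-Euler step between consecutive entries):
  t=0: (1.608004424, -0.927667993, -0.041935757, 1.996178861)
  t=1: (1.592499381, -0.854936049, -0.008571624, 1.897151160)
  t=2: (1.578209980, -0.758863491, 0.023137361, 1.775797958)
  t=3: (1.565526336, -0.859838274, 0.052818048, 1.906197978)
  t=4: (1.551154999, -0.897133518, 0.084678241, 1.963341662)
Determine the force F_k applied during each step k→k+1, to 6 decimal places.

step 0→1:
  ẍ = (ẋ'−ẋ)/dt = (-0.854936049−-0.927667993)/0.016714 = 4.351558
  θ̈ = (θ̇'−θ̇)/dt = (1.897151160−1.996178861)/0.016714 = -5.924836
  sinθ=-0.041923, cosθ=0.999121
  F = (M+m)·ẍ + m·l·cosθ·θ̈ − m·l·sinθ·θ̇² = 9.050593 + -1.420279 − -0.040081 = 7.670394
step 1→2:
  ẍ = (ẋ'−ẋ)/dt = (-0.758863491−-0.854936049)/0.016714 = 5.748029
  θ̈ = (θ̇'−θ̇)/dt = (1.775797958−1.897151160)/0.016714 = -7.260572
  sinθ=-0.008572, cosθ=0.999963
  F = (M+m)·ẍ + m·l·cosθ·θ̈ − m·l·sinθ·θ̇² = 11.955044 + -1.741945 − -0.007402 = 10.220501
step 2→3:
  ẍ = (ẋ'−ẋ)/dt = (-0.859838274−-0.758863491)/0.016714 = -6.041330
  θ̈ = (θ̇'−θ̇)/dt = (1.906197978−1.775797958)/0.016714 = 7.801844
  sinθ=0.023135, cosθ=0.999732
  F = (M+m)·ẍ + m·l·cosθ·θ̈ − m·l·sinθ·θ̇² = -12.565065 + 1.871374 − 0.017504 = -10.711196
step 3→4:
  ẍ = (ẋ'−ẋ)/dt = (-0.897133518−-0.859838274)/0.016714 = -2.231377
  θ̈ = (θ̇'−θ̇)/dt = (1.963341662−1.906197978)/0.016714 = 3.418911
  sinθ=0.052793, cosθ=0.998605
  F = (M+m)·ẍ + m·l·cosθ·θ̈ − m·l·sinθ·θ̇² = -4.640933 + 0.819146 − 0.046025 = -3.867812

F_0 = 7.670394 N
F_1 = 10.220501 N
F_2 = -10.711196 N
F_3 = -3.867812 N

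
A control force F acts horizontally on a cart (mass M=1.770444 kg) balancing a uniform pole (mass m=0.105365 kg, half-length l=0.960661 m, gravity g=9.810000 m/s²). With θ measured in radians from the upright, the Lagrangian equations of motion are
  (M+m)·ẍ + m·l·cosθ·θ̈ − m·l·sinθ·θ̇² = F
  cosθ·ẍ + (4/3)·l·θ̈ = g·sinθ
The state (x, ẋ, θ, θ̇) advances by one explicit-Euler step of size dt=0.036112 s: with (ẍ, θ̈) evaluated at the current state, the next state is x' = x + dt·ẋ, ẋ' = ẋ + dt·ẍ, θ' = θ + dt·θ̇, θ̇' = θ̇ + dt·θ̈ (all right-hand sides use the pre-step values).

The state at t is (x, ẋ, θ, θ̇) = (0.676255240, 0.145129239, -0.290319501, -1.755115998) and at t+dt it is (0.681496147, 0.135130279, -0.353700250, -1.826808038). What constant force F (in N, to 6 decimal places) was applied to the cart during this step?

ẍ = (ẋ'−ẋ)/dt = (0.135130279−0.145129239)/0.036112 = -0.276887
θ̈ = (θ̇'−θ̇)/dt = (-1.826808038−-1.755115998)/0.036112 = -1.985269
sinθ=-0.286258, cosθ=0.958152
F = (M+m)·ẍ + m·l·cosθ·θ̈ − m·l·sinθ·θ̇² = -0.519388 + -0.192540 − -0.089256 = -0.622672

F = -0.622672 N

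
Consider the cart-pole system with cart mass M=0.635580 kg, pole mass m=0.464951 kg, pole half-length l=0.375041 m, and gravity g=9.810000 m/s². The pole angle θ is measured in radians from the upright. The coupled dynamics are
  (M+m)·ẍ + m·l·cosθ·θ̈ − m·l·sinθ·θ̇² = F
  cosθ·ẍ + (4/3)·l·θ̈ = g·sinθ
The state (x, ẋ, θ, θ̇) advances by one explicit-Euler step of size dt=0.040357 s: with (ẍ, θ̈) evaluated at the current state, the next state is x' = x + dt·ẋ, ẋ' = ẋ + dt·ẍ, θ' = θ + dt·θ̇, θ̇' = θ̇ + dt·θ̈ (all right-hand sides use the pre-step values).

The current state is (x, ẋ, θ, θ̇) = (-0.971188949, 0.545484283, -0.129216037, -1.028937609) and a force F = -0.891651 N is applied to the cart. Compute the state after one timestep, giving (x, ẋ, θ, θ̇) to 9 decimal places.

(-0.949174840, 0.520005114, -0.170740872, -1.080427808)

sinθ=-0.128856755, cosθ=0.991663217
temp = (F + m·l·θ̇²·sinθ)/(M+m) = (-0.891651 + -0.023788727)/1.100531 = -0.831816393
θ̈ = (g·sinθ − cosθ·temp)/(l·(4/3 − m·cos²θ/(M+m))) = -1.275867861
ẍ = temp − m·l·θ̈·cosθ/(M+m) = -0.631344470
Euler: x'=-0.971188949+0.040357·0.545484283=-0.949174840, ẋ'=0.545484283+0.040357·-0.631344470=0.520005114
       θ'=-0.129216037+0.040357·-1.028937609=-0.170740872, θ̇'=-1.028937609+0.040357·-1.275867861=-1.080427808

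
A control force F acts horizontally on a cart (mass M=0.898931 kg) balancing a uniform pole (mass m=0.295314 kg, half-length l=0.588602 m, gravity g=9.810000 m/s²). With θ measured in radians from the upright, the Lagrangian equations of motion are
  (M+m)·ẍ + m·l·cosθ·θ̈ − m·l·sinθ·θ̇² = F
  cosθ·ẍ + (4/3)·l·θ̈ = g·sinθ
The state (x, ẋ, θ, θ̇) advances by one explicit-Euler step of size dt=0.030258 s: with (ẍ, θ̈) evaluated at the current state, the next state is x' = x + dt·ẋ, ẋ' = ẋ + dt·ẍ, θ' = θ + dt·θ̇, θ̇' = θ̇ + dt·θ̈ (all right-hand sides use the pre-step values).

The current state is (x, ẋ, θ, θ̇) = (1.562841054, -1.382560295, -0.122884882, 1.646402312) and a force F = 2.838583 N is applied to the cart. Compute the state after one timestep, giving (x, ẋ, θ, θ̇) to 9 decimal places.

(1.521007545, -1.288162846, -0.073068041, 1.480666485)

sinθ=-0.122575841, cosθ=0.992459149
temp = (F + m·l·θ̇²·sinθ)/(M+m) = (2.838583 + -0.057754069)/1.194245 = 2.328524659
θ̈ = (g·sinθ − cosθ·temp)/(l·(4/3 − m·cos²θ/(M+m))) = -5.477421737
ẍ = temp − m·l·θ̈·cosθ/(M+m) = 3.119751768
Euler: x'=1.562841054+0.030258·-1.382560295=1.521007545, ẋ'=-1.382560295+0.030258·3.119751768=-1.288162846
       θ'=-0.122884882+0.030258·1.646402312=-0.073068041, θ̇'=1.646402312+0.030258·-5.477421737=1.480666485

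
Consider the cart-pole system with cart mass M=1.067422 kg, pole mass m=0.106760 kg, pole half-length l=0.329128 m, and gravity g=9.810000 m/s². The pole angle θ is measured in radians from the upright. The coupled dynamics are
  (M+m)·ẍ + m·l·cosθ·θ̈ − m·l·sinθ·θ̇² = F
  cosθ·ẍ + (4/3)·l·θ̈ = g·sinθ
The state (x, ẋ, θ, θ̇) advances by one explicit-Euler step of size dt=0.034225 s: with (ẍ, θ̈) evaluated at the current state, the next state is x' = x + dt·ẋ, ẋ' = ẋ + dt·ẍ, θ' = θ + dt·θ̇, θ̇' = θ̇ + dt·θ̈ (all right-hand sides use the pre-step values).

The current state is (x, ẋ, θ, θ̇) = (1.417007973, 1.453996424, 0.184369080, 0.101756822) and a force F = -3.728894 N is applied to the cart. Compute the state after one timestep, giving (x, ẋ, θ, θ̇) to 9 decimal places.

(1.466771001, 1.333223598, 0.187851707, 0.512563476)

sinθ=0.183326343, cosθ=0.983052111
temp = (F + m·l·θ̇²·sinθ)/(M+m) = (-3.728894 + 0.000066700)/1.174182 = -3.175680857
θ̈ = (g·sinθ − cosθ·temp)/(l·(4/3 − m·cos²θ/(M+m))) = 12.003116267
ẍ = temp − m·l·θ̈·cosθ/(M+m) = -3.528789648
Euler: x'=1.417007973+0.034225·1.453996424=1.466771001, ẋ'=1.453996424+0.034225·-3.528789648=1.333223598
       θ'=0.184369080+0.034225·0.101756822=0.187851707, θ̇'=0.101756822+0.034225·12.003116267=0.512563476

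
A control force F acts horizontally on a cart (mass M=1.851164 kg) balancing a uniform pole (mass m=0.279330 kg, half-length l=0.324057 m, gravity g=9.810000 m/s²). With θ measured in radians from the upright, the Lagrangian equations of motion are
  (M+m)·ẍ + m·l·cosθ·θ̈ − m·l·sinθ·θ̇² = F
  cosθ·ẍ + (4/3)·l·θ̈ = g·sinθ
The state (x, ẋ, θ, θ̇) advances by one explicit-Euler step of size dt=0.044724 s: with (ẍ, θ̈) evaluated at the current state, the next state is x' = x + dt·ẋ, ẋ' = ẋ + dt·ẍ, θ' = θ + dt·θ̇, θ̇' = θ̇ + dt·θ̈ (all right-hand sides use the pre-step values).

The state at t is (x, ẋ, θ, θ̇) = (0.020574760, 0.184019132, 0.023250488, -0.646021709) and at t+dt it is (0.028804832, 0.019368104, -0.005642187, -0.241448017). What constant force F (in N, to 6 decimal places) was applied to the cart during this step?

ẍ = (ẋ'−ẋ)/dt = (0.019368104−0.184019132)/0.044724 = -3.681492
θ̈ = (θ̇'−θ̇)/dt = (-0.241448017−-0.646021709)/0.044724 = 9.046009
sinθ=0.023248, cosθ=0.999730
F = (M+m)·ẍ + m·l·cosθ·θ̈ − m·l·sinθ·θ̇² = -7.843396 + 0.818613 − 0.000878 = -7.025661

F = -7.025661 N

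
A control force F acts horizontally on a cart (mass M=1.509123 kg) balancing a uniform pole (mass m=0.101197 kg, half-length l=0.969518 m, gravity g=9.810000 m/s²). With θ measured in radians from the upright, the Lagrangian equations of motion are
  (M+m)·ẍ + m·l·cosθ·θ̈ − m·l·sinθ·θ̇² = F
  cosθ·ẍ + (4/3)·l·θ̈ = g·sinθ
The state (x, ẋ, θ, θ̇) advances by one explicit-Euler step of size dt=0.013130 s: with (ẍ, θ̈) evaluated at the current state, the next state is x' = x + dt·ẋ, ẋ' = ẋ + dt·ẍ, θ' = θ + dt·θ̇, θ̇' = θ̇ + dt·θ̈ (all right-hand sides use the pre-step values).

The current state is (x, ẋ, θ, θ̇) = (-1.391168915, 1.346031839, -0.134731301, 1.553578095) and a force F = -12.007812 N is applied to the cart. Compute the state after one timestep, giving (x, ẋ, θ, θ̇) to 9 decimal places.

(-1.373495517, 1.243948357, -0.114332821, 1.618447981)

sinθ=-0.134324052, cosθ=0.990937460
temp = (F + m·l·θ̇²·sinθ)/(M+m) = (-12.007812 + -0.031808521)/1.610320 = -7.476539148
θ̈ = (g·sinθ − cosθ·temp)/(l·(4/3 − m·cos²θ/(M+m))) = 4.940585414
ẍ = temp − m·l·θ̈·cosθ/(M+m) = -7.774827288
Euler: x'=-1.391168915+0.013130·1.346031839=-1.373495517, ẋ'=1.346031839+0.013130·-7.774827288=1.243948357
       θ'=-0.134731301+0.013130·1.553578095=-0.114332821, θ̇'=1.553578095+0.013130·4.940585414=1.618447981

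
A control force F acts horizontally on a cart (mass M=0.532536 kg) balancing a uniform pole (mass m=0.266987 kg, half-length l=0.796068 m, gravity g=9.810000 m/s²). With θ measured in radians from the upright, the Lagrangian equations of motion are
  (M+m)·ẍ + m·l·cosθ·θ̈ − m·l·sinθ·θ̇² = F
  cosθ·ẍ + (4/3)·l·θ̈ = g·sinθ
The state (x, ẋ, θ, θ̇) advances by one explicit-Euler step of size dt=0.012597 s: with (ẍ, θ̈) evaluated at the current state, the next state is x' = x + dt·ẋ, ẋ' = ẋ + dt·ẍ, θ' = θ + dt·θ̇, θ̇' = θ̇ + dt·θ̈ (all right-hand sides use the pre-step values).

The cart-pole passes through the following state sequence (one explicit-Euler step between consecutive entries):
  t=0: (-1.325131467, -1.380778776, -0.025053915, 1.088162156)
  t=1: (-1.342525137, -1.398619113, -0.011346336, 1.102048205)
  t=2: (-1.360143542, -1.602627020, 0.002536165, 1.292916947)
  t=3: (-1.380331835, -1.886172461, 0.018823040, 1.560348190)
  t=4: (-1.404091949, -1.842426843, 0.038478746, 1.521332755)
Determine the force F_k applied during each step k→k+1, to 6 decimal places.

step 0→1:
  ẍ = (ẋ'−ẋ)/dt = (-1.398619113−-1.380778776)/0.012597 = -1.416237
  θ̈ = (θ̇'−θ̇)/dt = (1.102048205−1.088162156)/0.012597 = 1.102330
  sinθ=-0.025051, cosθ=0.999686
  F = (M+m)·ẍ + m·l·cosθ·θ̈ − m·l·sinθ·θ̇² = -1.132314 + 0.234215 − -0.006305 = -0.891794
step 1→2:
  ẍ = (ẋ'−ẋ)/dt = (-1.602627020−-1.398619113)/0.012597 = -16.194960
  θ̈ = (θ̇'−θ̇)/dt = (1.292916947−1.102048205)/0.012597 = 15.151920
  sinθ=-0.011346, cosθ=0.999936
  F = (M+m)·ẍ + m·l·cosθ·θ̈ − m·l·sinθ·θ̇² = -12.948243 + 3.220179 − -0.002929 = -9.725135
step 2→3:
  ẍ = (ẋ'−ẋ)/dt = (-1.886172461−-1.602627020)/0.012597 = -22.508966
  θ̈ = (θ̇'−θ̇)/dt = (1.560348190−1.292916947)/0.012597 = 21.229756
  sinθ=0.002536, cosθ=0.999997
  F = (M+m)·ẍ + m·l·cosθ·θ̈ − m·l·sinθ·θ̇² = -17.996436 + 4.512154 − 0.000901 = -13.485183
step 3→4:
  ẍ = (ẋ'−ẋ)/dt = (-1.842426843−-1.886172461)/0.012597 = 3.472701
  θ̈ = (θ̇'−θ̇)/dt = (1.521332755−1.560348190)/0.012597 = -3.097201
  sinθ=0.018822, cosθ=0.999823
  F = (M+m)·ẍ + m·l·cosθ·θ̈ − m·l·sinθ·θ̇² = 2.776505 + -0.658162 − 0.009740 = 2.108603

F_0 = -0.891794 N
F_1 = -9.725135 N
F_2 = -13.485183 N
F_3 = 2.108603 N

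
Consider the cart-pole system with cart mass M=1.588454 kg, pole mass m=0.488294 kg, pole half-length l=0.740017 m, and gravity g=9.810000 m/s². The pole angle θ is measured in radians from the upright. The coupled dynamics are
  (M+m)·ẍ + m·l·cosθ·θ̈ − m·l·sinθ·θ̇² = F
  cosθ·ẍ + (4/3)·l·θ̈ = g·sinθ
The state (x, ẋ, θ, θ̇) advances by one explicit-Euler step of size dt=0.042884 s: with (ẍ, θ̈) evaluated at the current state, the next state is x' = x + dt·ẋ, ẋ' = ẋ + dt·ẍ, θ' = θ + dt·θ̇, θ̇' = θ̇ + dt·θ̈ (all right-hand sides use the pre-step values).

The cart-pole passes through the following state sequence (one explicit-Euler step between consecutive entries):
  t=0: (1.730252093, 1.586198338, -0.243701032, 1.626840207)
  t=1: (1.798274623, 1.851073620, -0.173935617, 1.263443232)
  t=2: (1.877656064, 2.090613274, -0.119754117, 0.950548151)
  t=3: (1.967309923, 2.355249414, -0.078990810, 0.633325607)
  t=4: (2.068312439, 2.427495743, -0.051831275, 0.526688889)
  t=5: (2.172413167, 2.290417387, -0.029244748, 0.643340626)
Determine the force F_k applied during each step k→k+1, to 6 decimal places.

step 0→1:
  ẍ = (ẋ'−ẋ)/dt = (1.851073620−1.586198338)/0.042884 = 6.176553
  θ̈ = (θ̇'−θ̇)/dt = (1.263443232−1.626840207)/0.042884 = -8.473952
  sinθ=-0.241296, cosθ=0.970452
  F = (M+m)·ẍ + m·l·cosθ·θ̈ − m·l·sinθ·θ̇² = 12.827143 + -2.971550 − -0.230761 = 10.086355
step 1→2:
  ẍ = (ẋ'−ẋ)/dt = (2.090613274−1.851073620)/0.042884 = 5.585758
  θ̈ = (θ̇'−θ̇)/dt = (0.950548151−1.263443232)/0.042884 = -7.296313
  sinθ=-0.173060, cosθ=0.984911
  F = (M+m)·ẍ + m·l·cosθ·θ̈ − m·l·sinθ·θ̇² = 11.600212 + -2.596711 − -0.099823 = 9.103324
step 2→3:
  ẍ = (ẋ'−ẋ)/dt = (2.355249414−2.090613274)/0.042884 = 6.170976
  θ̈ = (θ̇'−θ̇)/dt = (0.633325607−0.950548151)/0.042884 = -7.397224
  sinθ=-0.119468, cosθ=0.992838
  F = (M+m)·ẍ + m·l·cosθ·θ̈ − m·l·sinθ·θ̇² = 12.815562 + -2.653813 − -0.039005 = 10.200755
step 3→4:
  ẍ = (ẋ'−ẋ)/dt = (2.427495743−2.355249414)/0.042884 = 1.684692
  θ̈ = (θ̇'−θ̇)/dt = (0.526688889−0.633325607)/0.042884 = -2.486632
  sinθ=-0.078909, cosθ=0.996882
  F = (M+m)·ẍ + m·l·cosθ·θ̈ − m·l·sinθ·θ̇² = 3.498681 + -0.895732 − -0.011437 = 2.614385
step 4→5:
  ẍ = (ẋ'−ẋ)/dt = (2.290417387−2.427495743)/0.042884 = -3.196492
  θ̈ = (θ̇'−θ̇)/dt = (0.643340626−0.526688889)/0.042884 = 2.720169
  sinθ=-0.051808, cosθ=0.998657
  F = (M+m)·ẍ + m·l·cosθ·θ̈ − m·l·sinθ·θ̇² = -6.638308 + 0.981602 − -0.005193 = -5.651513

F_0 = 10.086355 N
F_1 = 9.103324 N
F_2 = 10.200755 N
F_3 = 2.614385 N
F_4 = -5.651513 N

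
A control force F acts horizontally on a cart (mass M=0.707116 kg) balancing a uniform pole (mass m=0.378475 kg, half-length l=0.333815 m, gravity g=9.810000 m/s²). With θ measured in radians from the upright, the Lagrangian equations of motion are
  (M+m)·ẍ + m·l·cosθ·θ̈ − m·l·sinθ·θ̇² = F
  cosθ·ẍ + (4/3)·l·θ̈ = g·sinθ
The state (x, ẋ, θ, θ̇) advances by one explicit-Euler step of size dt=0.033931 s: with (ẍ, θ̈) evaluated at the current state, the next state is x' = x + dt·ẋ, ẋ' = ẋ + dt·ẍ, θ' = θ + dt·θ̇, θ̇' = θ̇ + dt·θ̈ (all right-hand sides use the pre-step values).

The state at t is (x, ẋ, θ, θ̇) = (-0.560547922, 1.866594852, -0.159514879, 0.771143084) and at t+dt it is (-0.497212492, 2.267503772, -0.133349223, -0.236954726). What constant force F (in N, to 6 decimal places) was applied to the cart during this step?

ẍ = (ẋ'−ẋ)/dt = (2.267503772−1.866594852)/0.033931 = 11.815417
θ̈ = (θ̇'−θ̇)/dt = (-0.236954726−0.771143084)/0.033931 = -29.710230
sinθ=-0.158839, cosθ=0.987304
F = (M+m)·ẍ + m·l·cosθ·θ̈ − m·l·sinθ·θ̇² = 12.826711 + -3.705955 − -0.011934 = 9.132689

F = 9.132689 N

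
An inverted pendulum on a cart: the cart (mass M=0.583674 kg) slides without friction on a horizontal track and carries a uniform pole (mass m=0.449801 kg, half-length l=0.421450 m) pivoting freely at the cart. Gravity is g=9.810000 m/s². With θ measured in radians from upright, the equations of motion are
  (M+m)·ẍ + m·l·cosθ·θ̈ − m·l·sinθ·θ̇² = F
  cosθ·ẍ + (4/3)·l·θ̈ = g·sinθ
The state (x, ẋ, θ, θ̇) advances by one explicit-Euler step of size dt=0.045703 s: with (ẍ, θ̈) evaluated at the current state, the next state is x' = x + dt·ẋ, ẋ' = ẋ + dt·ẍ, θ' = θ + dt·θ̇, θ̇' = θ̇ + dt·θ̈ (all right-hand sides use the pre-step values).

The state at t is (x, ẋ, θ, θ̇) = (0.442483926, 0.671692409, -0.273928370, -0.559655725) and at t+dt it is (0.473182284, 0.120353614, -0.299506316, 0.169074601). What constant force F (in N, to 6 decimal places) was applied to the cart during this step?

ẍ = (ẋ'−ẋ)/dt = (0.120353614−0.671692409)/0.045703 = -12.063514
θ̈ = (θ̇'−θ̇)/dt = (0.169074601−-0.559655725)/0.045703 = 15.944912
sinθ=-0.270515, cosθ=0.962716
F = (M+m)·ẍ + m·l·cosθ·θ̈ − m·l·sinθ·θ̇² = -12.467340 + 2.909957 − -0.016062 = -9.541321

F = -9.541321 N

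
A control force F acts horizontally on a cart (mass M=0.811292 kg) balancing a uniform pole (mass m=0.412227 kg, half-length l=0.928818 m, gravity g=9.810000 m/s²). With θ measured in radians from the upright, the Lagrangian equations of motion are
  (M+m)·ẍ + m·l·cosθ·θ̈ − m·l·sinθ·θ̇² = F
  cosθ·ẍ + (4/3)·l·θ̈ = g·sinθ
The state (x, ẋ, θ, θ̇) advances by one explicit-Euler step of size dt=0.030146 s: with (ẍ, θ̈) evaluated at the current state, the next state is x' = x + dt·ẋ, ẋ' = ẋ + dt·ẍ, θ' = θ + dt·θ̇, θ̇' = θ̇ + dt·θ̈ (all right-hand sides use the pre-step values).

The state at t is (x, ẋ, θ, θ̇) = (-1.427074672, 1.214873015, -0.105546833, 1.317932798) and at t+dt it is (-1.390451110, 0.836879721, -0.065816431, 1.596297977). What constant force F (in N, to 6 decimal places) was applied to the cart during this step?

ẍ = (ẋ'−ẋ)/dt = (0.836879721−1.214873015)/0.030146 = -12.538755
θ̈ = (θ̇'−θ̇)/dt = (1.596297977−1.317932798)/0.030146 = 9.233901
sinθ=-0.105351, cosθ=0.994435
F = (M+m)·ẍ + m·l·cosθ·θ̈ − m·l·sinθ·θ̇² = -15.341404 + 3.515837 − -0.070064 = -11.755504

F = -11.755504 N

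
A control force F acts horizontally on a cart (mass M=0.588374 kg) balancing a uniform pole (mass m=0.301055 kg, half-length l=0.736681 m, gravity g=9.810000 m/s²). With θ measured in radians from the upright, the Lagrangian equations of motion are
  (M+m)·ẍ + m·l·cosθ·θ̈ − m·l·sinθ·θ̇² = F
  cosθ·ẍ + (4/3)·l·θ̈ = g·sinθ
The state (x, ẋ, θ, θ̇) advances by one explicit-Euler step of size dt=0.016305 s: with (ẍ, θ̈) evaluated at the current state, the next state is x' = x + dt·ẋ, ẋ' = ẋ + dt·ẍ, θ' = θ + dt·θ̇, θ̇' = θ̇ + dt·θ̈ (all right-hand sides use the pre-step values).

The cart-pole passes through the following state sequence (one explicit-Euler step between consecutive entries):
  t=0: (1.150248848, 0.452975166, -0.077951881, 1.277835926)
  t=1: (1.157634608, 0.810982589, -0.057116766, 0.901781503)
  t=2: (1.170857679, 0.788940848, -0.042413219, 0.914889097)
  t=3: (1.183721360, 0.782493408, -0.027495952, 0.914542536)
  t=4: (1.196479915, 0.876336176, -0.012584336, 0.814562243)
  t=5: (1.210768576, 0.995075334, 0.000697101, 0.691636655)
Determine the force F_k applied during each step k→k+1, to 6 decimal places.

F_0 = 14.457734 N
F_1 = -1.014070 N
F_2 = -0.348543 N
F_3 = 3.764749 N
F_4 = 4.807101 N

step 0→1:
  ẍ = (ẋ'−ẋ)/dt = (0.810982589−0.452975166)/0.016305 = 21.956910
  θ̈ = (θ̇'−θ̇)/dt = (0.901781503−1.277835926)/0.016305 = -23.063749
  sinθ=-0.077873, cosθ=0.996963
  F = (M+m)·ẍ + m·l·cosθ·θ̈ − m·l·sinθ·θ̇² = 19.529113 + -5.099580 − -0.028201 = 14.457734
step 1→2:
  ẍ = (ẋ'−ẋ)/dt = (0.788940848−0.810982589)/0.016305 = -1.351839
  θ̈ = (θ̇'−θ̇)/dt = (0.914889097−0.901781503)/0.016305 = 0.803900
  sinθ=-0.057086, cosθ=0.998369
  F = (M+m)·ẍ + m·l·cosθ·θ̈ − m·l·sinθ·θ̇² = -1.202365 + 0.177999 − -0.010296 = -1.014070
step 2→3:
  ẍ = (ẋ'−ẋ)/dt = (0.782493408−0.788940848)/0.016305 = -0.395427
  θ̈ = (θ̇'−θ̇)/dt = (0.914542536−0.914889097)/0.016305 = -0.021255
  sinθ=-0.042401, cosθ=0.999101
  F = (M+m)·ẍ + m·l·cosθ·θ̈ − m·l·sinθ·θ̇² = -0.351704 + -0.004710 − -0.007871 = -0.348543
step 3→4:
  ẍ = (ẋ'−ẋ)/dt = (0.876336176−0.782493408)/0.016305 = 5.755460
  θ̈ = (θ̇'−θ̇)/dt = (0.814562243−0.914542536)/0.016305 = -6.131879
  sinθ=-0.027492, cosθ=0.999622
  F = (M+m)·ẍ + m·l·cosθ·θ̈ − m·l·sinθ·θ̇² = 5.119073 + -1.359423 − -0.005100 = 3.764749
step 4→5:
  ẍ = (ẋ'−ẋ)/dt = (0.995075334−0.876336176)/0.016305 = 7.282377
  θ̈ = (θ̇'−θ̇)/dt = (0.691636655−0.814562243)/0.016305 = -7.539134
  sinθ=-0.012584, cosθ=0.999921
  F = (M+m)·ẍ + m·l·cosθ·θ̈ − m·l·sinθ·θ̇² = 6.477157 + -1.671908 − -0.001852 = 4.807101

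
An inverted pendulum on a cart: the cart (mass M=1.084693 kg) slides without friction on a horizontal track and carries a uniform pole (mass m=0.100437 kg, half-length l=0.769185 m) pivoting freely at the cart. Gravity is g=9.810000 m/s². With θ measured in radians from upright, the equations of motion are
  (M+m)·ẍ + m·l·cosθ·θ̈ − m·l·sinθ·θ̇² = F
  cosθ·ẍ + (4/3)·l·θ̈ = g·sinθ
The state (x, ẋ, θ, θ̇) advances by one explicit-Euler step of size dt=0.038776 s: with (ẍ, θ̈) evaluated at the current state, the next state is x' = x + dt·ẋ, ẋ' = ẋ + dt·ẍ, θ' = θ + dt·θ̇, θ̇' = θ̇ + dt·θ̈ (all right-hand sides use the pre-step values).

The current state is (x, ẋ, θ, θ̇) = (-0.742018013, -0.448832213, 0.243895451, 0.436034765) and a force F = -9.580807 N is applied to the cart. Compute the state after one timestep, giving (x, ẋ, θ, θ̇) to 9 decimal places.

(-0.759421931, -0.788164723, 0.260803135, 0.846679274)

sinθ=0.241484613, cosθ=0.970404648
temp = (F + m·l·θ̇²·sinθ)/(M+m) = (-9.580807 + 0.003546960)/1.185130 = -8.081189440
θ̈ = (g·sinθ − cosθ·temp)/(l·(4/3 − m·cos²θ/(M+m))) = 10.590171985
ẍ = temp − m·l·θ̈·cosθ/(M+m) = -8.751096304
Euler: x'=-0.742018013+0.038776·-0.448832213=-0.759421931, ẋ'=-0.448832213+0.038776·-8.751096304=-0.788164723
       θ'=0.243895451+0.038776·0.436034765=0.260803135, θ̇'=0.436034765+0.038776·10.590171985=0.846679274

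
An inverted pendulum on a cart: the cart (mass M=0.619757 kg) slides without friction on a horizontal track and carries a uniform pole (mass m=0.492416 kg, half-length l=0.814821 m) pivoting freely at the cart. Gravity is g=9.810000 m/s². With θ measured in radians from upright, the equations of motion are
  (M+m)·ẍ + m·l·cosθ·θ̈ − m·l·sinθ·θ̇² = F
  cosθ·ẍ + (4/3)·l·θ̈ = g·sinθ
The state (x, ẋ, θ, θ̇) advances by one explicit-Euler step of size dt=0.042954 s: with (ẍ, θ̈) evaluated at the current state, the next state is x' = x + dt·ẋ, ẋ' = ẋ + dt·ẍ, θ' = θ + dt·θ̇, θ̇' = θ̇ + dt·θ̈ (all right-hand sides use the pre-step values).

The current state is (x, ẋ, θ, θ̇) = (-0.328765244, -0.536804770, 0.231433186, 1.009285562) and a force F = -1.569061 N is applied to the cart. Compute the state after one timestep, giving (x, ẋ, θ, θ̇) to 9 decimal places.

sinθ=0.229372734, cosθ=0.973338661
temp = (F + m·l·θ̇²·sinθ)/(M+m) = (-1.569061 + 0.093748490)/1.112173 = -1.326513510
θ̈ = (g·sinθ − cosθ·temp)/(l·(4/3 − m·cos²θ/(M+m))) = 4.755677641
ẍ = temp − m·l·θ̈·cosθ/(M+m) = -2.996444039
Euler: x'=-0.328765244+0.042954·-0.536804770=-0.351823156, ẋ'=-0.536804770+0.042954·-2.996444039=-0.665514027
       θ'=0.231433186+0.042954·1.009285562=0.274786038, θ̇'=1.009285562+0.042954·4.755677641=1.213560939

(-0.351823156, -0.665514027, 0.274786038, 1.213560939)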